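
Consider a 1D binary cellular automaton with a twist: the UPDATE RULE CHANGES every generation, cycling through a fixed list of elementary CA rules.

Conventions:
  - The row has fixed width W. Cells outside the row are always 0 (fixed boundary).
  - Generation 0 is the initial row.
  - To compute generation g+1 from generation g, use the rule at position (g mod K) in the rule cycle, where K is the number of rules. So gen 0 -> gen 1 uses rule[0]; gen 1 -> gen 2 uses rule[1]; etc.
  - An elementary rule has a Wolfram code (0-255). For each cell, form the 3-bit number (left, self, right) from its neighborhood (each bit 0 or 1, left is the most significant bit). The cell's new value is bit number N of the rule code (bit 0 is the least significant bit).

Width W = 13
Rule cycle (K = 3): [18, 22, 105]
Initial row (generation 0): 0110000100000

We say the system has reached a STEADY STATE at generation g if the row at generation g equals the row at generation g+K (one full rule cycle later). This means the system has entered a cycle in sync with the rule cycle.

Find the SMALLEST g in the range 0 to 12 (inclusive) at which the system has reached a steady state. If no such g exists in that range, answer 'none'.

Answer: 7

Derivation:
Gen 0: 0110000100000
Gen 1 (rule 18): 1001001010000
Gen 2 (rule 22): 1111111011000
Gen 3 (rule 105): 1000001111011
Gen 4 (rule 18): 0100010000000
Gen 5 (rule 22): 1110111000000
Gen 6 (rule 105): 1011101011111
Gen 7 (rule 18): 0000000000000
Gen 8 (rule 22): 0000000000000
Gen 9 (rule 105): 1111111111111
Gen 10 (rule 18): 0000000000000
Gen 11 (rule 22): 0000000000000
Gen 12 (rule 105): 1111111111111
Gen 13 (rule 18): 0000000000000
Gen 14 (rule 22): 0000000000000
Gen 15 (rule 105): 1111111111111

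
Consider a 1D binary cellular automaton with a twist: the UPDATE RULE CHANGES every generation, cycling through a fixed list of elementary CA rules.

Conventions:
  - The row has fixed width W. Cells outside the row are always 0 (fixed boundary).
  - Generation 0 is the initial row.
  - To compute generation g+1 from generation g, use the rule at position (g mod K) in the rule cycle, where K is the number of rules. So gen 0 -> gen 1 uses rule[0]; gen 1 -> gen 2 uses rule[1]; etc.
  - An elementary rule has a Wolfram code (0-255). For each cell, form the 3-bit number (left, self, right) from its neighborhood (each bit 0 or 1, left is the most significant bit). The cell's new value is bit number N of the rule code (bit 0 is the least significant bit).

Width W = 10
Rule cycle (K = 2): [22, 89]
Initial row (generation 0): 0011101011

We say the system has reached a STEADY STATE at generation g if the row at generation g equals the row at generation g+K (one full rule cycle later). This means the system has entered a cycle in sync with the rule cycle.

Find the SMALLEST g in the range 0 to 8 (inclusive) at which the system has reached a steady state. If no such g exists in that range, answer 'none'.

Gen 0: 0011101011
Gen 1 (rule 22): 0100001000
Gen 2 (rule 89): 0011100111
Gen 3 (rule 22): 0100011000
Gen 4 (rule 89): 0011011111
Gen 5 (rule 22): 0100000000
Gen 6 (rule 89): 0011111111
Gen 7 (rule 22): 0100000000
Gen 8 (rule 89): 0011111111
Gen 9 (rule 22): 0100000000
Gen 10 (rule 89): 0011111111

Answer: 5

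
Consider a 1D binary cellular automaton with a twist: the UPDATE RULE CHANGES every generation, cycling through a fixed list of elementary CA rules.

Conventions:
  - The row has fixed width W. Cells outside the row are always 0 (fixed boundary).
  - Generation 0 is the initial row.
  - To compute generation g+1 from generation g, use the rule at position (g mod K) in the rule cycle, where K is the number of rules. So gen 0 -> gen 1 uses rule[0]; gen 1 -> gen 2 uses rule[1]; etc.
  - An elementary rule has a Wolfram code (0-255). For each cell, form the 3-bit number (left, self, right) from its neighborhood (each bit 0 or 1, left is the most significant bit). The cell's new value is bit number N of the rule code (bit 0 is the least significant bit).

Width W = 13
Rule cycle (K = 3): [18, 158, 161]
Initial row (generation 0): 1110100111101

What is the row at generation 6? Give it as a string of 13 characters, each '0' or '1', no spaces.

Gen 0: 1110100111101
Gen 1 (rule 18): 0000011000000
Gen 2 (rule 158): 0000110100000
Gen 3 (rule 161): 1110001001111
Gen 4 (rule 18): 0001010110000
Gen 5 (rule 158): 0011010101000
Gen 6 (rule 161): 1000101010011

Answer: 1000101010011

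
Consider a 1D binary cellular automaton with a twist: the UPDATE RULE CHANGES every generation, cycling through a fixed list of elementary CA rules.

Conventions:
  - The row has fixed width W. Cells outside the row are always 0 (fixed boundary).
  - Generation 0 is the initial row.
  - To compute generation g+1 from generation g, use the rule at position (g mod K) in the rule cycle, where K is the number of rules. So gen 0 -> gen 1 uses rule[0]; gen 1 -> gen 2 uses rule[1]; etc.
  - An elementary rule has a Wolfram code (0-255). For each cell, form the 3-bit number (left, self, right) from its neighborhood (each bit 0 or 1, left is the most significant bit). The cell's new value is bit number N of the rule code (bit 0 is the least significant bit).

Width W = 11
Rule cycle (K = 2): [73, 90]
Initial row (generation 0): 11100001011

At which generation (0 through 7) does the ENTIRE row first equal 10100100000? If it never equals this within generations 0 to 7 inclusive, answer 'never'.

Answer: never

Derivation:
Gen 0: 11100001011
Gen 1 (rule 73): 10101100011
Gen 2 (rule 90): 00001110111
Gen 3 (rule 73): 11101010101
Gen 4 (rule 90): 10100000000
Gen 5 (rule 73): 00001111111
Gen 6 (rule 90): 00011000001
Gen 7 (rule 73): 11011011100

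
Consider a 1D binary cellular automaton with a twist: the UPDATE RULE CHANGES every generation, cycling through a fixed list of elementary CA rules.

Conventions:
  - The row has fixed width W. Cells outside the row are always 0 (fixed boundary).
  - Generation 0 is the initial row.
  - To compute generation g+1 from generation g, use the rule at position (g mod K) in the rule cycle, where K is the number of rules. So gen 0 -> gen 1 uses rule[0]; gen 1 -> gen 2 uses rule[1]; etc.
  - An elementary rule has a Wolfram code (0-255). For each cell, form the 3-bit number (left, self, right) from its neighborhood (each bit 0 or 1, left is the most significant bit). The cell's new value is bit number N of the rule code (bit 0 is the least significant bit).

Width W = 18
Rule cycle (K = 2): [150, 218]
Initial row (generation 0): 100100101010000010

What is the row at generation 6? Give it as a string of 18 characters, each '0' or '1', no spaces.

Gen 0: 100100101010000010
Gen 1 (rule 150): 111111101011000111
Gen 2 (rule 218): 111111100011101111
Gen 3 (rule 150): 011111010101000110
Gen 4 (rule 218): 111111000000101111
Gen 5 (rule 150): 011110100001100110
Gen 6 (rule 218): 111110010011111111

Answer: 111110010011111111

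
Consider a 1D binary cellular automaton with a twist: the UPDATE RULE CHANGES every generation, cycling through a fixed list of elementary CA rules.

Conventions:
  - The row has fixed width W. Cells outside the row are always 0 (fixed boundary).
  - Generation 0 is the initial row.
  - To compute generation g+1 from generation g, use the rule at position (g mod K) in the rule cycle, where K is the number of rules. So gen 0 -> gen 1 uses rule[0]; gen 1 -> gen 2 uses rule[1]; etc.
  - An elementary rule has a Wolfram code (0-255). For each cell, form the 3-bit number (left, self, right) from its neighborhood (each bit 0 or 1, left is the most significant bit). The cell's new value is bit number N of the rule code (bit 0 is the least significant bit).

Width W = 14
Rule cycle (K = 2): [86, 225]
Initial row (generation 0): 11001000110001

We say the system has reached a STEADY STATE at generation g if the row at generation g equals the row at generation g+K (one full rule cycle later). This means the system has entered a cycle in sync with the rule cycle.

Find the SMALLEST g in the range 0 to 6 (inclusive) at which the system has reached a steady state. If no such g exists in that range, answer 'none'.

Gen 0: 11001000110001
Gen 1 (rule 86): 01111101011011
Gen 2 (rule 225): 00111110101101
Gen 3 (rule 86): 01000010100101
Gen 4 (rule 225): 00011001000010
Gen 5 (rule 86): 00101111100111
Gen 6 (rule 225): 10010111100011
Gen 7 (rule 86): 11110000110101
Gen 8 (rule 225): 01110110011010

Answer: none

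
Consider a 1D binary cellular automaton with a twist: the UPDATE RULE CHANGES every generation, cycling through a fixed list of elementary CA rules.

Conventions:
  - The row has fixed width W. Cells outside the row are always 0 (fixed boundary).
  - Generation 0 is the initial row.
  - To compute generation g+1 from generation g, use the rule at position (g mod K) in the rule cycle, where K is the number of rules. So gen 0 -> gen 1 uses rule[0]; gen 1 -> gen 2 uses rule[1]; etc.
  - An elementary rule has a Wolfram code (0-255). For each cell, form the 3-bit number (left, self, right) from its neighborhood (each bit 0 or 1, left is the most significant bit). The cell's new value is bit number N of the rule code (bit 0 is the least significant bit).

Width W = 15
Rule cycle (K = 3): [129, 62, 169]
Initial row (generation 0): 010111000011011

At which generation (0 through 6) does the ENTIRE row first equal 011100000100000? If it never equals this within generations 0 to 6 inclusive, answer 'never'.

Gen 0: 010111000011011
Gen 1 (rule 129): 000010011000000
Gen 2 (rule 62): 000111110100000
Gen 3 (rule 169): 110111101001111
Gen 4 (rule 129): 000011000000110
Gen 5 (rule 62): 000110100001101
Gen 6 (rule 169): 110101001101010

Answer: never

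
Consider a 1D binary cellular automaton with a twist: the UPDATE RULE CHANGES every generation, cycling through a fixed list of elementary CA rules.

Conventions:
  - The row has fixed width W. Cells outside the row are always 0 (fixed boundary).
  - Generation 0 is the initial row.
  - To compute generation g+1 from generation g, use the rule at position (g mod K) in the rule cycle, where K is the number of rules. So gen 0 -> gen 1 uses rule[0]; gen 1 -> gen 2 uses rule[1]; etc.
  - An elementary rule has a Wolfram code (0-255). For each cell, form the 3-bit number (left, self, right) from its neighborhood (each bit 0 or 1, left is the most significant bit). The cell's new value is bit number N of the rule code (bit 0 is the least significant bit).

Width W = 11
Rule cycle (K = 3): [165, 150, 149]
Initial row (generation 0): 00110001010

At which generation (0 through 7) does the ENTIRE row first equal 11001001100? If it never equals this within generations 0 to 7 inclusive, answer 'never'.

Answer: never

Derivation:
Gen 0: 00110001010
Gen 1 (rule 165): 10000101110
Gen 2 (rule 150): 11001100101
Gen 3 (rule 149): 00100010101
Gen 4 (rule 165): 10101011111
Gen 5 (rule 150): 10101001110
Gen 6 (rule 149): 10101100101
Gen 7 (rule 165): 11110000111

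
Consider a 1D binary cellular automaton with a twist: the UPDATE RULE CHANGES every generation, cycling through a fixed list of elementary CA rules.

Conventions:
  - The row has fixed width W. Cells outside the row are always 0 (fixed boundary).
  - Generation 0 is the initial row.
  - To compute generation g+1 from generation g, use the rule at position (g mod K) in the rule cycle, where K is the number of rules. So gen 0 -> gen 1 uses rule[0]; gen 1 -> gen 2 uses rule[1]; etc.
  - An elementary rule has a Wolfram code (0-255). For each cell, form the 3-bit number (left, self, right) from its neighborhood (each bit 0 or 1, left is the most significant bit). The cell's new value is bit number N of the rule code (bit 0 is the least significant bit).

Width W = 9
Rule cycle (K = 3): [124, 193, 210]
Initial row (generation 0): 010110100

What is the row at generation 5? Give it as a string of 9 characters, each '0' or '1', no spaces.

Gen 0: 010110100
Gen 1 (rule 124): 011111110
Gen 2 (rule 193): 001111110
Gen 3 (rule 210): 010111111
Gen 4 (rule 124): 011100001
Gen 5 (rule 193): 001101100

Answer: 001101100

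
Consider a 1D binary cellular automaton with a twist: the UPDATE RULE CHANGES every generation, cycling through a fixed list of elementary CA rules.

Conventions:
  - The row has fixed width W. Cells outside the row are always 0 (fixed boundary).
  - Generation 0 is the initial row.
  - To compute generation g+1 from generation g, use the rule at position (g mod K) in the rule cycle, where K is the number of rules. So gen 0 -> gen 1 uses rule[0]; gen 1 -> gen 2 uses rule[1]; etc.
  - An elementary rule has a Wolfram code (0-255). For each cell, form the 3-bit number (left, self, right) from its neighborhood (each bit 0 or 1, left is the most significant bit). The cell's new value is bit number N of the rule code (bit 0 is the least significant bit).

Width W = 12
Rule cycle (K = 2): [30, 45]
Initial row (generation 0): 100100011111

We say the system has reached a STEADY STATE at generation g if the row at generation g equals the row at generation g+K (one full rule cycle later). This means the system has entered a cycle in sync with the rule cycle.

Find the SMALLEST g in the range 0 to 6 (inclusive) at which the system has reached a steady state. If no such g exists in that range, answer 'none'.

Gen 0: 100100011111
Gen 1 (rule 30): 111110110000
Gen 2 (rule 45): 100001100111
Gen 3 (rule 30): 110011011100
Gen 4 (rule 45): 100010110001
Gen 5 (rule 30): 110110101011
Gen 6 (rule 45): 101101111110
Gen 7 (rule 30): 101001000001
Gen 8 (rule 45): 111001011101

Answer: none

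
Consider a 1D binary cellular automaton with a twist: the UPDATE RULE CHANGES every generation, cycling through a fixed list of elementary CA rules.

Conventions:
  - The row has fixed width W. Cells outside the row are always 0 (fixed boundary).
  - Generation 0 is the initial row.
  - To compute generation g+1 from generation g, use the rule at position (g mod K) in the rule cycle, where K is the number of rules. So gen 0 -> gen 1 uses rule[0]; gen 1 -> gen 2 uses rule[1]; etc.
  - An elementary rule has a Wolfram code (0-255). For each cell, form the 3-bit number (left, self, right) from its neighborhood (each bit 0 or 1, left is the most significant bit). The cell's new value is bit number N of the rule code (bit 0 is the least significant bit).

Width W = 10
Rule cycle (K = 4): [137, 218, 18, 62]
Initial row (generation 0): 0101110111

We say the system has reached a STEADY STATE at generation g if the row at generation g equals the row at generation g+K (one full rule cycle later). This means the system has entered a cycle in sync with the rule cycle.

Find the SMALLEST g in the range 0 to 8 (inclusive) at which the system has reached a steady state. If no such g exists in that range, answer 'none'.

Gen 0: 0101110111
Gen 1 (rule 137): 0001100110
Gen 2 (rule 218): 0011111111
Gen 3 (rule 18): 0100000000
Gen 4 (rule 62): 1110000000
Gen 5 (rule 137): 1100111111
Gen 6 (rule 218): 1111111111
Gen 7 (rule 18): 0000000000
Gen 8 (rule 62): 0000000000
Gen 9 (rule 137): 1111111111
Gen 10 (rule 218): 1111111111
Gen 11 (rule 18): 0000000000
Gen 12 (rule 62): 0000000000

Answer: 6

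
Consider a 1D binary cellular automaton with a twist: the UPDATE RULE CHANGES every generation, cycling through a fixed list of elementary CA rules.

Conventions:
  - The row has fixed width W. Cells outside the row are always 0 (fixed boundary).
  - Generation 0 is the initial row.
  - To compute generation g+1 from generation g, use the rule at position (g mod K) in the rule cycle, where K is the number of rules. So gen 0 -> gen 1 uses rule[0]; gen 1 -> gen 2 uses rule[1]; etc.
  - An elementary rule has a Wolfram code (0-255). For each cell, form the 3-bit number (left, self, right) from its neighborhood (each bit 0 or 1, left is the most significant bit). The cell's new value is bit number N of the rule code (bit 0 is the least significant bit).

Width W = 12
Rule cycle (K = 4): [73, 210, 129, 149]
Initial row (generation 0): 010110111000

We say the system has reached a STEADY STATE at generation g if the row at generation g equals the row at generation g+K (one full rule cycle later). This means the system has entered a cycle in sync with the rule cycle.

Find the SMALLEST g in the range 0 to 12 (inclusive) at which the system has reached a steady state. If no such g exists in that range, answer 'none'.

Gen 0: 010110111000
Gen 1 (rule 73): 000110101011
Gen 2 (rule 210): 001010000001
Gen 3 (rule 129): 100000111100
Gen 4 (rule 149): 111110011011
Gen 5 (rule 73): 100010011011
Gen 6 (rule 210): 010101101001
Gen 7 (rule 129): 000000000000
Gen 8 (rule 149): 111111111111
Gen 9 (rule 73): 100000000001
Gen 10 (rule 210): 010000000010
Gen 11 (rule 129): 000111111000
Gen 12 (rule 149): 110011110111
Gen 13 (rule 73): 110010010101
Gen 14 (rule 210): 011101100000
Gen 15 (rule 129): 001000001111
Gen 16 (rule 149): 101111100110

Answer: none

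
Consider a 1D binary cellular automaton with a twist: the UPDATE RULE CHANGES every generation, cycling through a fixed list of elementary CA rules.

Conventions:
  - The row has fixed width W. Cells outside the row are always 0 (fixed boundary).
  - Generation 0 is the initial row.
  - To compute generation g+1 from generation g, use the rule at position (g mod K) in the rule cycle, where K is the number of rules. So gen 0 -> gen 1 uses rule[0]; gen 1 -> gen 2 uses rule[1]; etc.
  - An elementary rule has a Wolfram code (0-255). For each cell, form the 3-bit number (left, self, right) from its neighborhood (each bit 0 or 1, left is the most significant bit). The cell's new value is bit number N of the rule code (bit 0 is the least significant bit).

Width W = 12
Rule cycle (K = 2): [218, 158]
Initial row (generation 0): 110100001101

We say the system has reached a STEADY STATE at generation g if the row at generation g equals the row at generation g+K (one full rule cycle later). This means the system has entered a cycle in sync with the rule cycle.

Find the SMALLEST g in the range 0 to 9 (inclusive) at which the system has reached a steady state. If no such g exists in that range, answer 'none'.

Gen 0: 110100001101
Gen 1 (rule 218): 110010011100
Gen 2 (rule 158): 101111111010
Gen 3 (rule 218): 001111111001
Gen 4 (rule 158): 011111110111
Gen 5 (rule 218): 111111110111
Gen 6 (rule 158): 111111100110
Gen 7 (rule 218): 111111111111
Gen 8 (rule 158): 111111111110
Gen 9 (rule 218): 111111111111
Gen 10 (rule 158): 111111111110
Gen 11 (rule 218): 111111111111

Answer: 7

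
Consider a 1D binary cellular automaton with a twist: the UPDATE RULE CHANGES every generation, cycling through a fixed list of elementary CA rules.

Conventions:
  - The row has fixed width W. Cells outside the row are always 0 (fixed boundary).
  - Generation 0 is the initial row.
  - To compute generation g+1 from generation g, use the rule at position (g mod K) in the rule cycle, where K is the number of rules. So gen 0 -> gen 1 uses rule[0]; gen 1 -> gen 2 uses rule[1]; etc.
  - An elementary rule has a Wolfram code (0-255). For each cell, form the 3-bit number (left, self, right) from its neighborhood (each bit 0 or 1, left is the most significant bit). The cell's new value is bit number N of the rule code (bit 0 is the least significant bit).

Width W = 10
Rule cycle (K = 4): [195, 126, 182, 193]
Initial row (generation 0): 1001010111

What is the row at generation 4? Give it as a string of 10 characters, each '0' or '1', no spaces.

Gen 0: 1001010111
Gen 1 (rule 195): 0010000011
Gen 2 (rule 126): 0111000111
Gen 3 (rule 182): 1010101010
Gen 4 (rule 193): 0000000000

Answer: 0000000000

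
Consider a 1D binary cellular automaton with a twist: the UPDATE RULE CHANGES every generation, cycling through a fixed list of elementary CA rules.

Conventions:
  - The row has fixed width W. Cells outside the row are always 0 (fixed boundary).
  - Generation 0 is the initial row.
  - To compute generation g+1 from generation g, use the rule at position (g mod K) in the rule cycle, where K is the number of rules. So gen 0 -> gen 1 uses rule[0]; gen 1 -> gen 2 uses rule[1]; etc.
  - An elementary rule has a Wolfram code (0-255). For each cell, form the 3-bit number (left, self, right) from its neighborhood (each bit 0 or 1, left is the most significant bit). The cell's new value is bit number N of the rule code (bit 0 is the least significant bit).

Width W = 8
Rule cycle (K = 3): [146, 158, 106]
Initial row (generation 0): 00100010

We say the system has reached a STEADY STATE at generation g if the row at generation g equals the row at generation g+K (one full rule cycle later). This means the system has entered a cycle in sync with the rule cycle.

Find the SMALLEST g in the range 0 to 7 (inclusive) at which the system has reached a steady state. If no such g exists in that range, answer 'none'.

Answer: none

Derivation:
Gen 0: 00100010
Gen 1 (rule 146): 01010101
Gen 2 (rule 158): 11010101
Gen 3 (rule 106): 11101010
Gen 4 (rule 146): 01000001
Gen 5 (rule 158): 11100011
Gen 6 (rule 106): 10100111
Gen 7 (rule 146): 00011010
Gen 8 (rule 158): 00110011
Gen 9 (rule 106): 01110111
Gen 10 (rule 146): 10100010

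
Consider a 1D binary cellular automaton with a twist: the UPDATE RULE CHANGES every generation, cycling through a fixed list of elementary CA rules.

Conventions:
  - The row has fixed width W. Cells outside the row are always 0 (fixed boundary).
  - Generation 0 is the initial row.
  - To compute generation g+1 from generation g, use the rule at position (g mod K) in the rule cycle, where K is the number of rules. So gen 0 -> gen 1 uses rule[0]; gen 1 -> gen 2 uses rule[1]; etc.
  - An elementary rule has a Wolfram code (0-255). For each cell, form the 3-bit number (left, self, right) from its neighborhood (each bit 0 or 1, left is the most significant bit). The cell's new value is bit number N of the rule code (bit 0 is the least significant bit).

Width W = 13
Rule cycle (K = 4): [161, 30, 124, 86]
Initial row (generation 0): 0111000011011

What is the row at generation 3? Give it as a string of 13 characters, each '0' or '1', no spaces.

Gen 0: 0111000011011
Gen 1 (rule 161): 0010011000100
Gen 2 (rule 30): 0111110101110
Gen 3 (rule 124): 0100011111011

Answer: 0100011111011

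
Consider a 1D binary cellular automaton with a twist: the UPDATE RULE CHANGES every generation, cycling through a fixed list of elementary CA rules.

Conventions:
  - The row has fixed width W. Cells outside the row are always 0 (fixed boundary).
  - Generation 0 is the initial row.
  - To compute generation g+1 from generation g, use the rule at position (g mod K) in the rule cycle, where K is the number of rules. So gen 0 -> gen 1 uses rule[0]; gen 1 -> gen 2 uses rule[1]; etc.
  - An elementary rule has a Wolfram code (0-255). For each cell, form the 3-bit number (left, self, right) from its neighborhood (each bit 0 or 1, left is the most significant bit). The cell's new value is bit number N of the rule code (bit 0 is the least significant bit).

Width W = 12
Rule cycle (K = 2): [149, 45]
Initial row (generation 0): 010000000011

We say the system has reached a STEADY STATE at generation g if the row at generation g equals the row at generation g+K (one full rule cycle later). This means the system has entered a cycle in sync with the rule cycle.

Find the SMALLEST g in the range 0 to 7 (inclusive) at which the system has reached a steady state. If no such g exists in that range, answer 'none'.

Gen 0: 010000000011
Gen 1 (rule 149): 011111111000
Gen 2 (rule 45): 010000000011
Gen 3 (rule 149): 011111111000
Gen 4 (rule 45): 010000000011
Gen 5 (rule 149): 011111111000
Gen 6 (rule 45): 010000000011
Gen 7 (rule 149): 011111111000
Gen 8 (rule 45): 010000000011
Gen 9 (rule 149): 011111111000

Answer: 0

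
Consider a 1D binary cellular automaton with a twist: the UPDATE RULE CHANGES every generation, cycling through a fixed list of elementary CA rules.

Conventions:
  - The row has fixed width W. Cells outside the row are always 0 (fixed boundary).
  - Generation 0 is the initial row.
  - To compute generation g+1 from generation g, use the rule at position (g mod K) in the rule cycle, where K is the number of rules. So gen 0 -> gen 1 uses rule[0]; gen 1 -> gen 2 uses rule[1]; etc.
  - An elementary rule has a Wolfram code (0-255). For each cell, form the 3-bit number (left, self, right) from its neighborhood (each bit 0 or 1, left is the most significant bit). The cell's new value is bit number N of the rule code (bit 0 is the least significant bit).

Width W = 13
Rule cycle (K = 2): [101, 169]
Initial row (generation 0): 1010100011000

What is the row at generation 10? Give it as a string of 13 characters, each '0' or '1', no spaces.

Gen 0: 1010100011000
Gen 1 (rule 101): 1111101001011
Gen 2 (rule 169): 1111010000110
Gen 3 (rule 101): 0001110110010
Gen 4 (rule 169): 1101101100000
Gen 5 (rule 101): 0110110101111
Gen 6 (rule 169): 0101101011110
Gen 7 (rule 101): 0110111100010
Gen 8 (rule 169): 0101111001000
Gen 9 (rule 101): 0110001001011
Gen 10 (rule 169): 0100100000110

Answer: 0100100000110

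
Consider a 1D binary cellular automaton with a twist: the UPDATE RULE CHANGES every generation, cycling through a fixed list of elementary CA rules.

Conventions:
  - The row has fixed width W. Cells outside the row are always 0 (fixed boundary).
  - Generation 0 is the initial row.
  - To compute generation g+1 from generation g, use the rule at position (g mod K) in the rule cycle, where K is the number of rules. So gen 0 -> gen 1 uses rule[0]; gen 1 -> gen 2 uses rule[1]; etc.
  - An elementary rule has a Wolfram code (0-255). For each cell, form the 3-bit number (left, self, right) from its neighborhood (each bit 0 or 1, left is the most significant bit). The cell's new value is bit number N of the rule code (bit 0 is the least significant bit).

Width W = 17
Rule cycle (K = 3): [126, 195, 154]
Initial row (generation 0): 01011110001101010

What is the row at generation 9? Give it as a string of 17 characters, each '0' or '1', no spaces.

Gen 0: 01011110001101010
Gen 1 (rule 126): 11110011011111111
Gen 2 (rule 195): 01110101001111111
Gen 3 (rule 154): 11100000111111110
Gen 4 (rule 126): 10110001100000011
Gen 5 (rule 195): 00010110101111101
Gen 6 (rule 154): 00100100001111000
Gen 7 (rule 126): 01111110011001100
Gen 8 (rule 195): 10111110101010101
Gen 9 (rule 154): 00111100000000000

Answer: 00111100000000000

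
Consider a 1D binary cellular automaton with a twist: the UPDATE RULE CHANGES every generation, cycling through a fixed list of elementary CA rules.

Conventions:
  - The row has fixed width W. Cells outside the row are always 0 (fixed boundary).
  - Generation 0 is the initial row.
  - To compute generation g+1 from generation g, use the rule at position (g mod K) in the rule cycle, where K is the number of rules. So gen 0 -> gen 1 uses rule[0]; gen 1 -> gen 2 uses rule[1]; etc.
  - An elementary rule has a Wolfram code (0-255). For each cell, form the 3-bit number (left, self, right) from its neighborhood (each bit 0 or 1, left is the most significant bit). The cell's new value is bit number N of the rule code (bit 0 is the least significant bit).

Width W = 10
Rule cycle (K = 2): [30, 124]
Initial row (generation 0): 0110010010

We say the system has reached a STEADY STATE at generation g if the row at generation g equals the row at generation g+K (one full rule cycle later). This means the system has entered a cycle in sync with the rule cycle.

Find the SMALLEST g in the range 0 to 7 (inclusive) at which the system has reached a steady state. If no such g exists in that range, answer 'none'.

Gen 0: 0110010010
Gen 1 (rule 30): 1101111111
Gen 2 (rule 124): 1111000001
Gen 3 (rule 30): 1000100011
Gen 4 (rule 124): 1100110011
Gen 5 (rule 30): 1011101110
Gen 6 (rule 124): 1110111011
Gen 7 (rule 30): 1000100010
Gen 8 (rule 124): 1100110011
Gen 9 (rule 30): 1011101110

Answer: none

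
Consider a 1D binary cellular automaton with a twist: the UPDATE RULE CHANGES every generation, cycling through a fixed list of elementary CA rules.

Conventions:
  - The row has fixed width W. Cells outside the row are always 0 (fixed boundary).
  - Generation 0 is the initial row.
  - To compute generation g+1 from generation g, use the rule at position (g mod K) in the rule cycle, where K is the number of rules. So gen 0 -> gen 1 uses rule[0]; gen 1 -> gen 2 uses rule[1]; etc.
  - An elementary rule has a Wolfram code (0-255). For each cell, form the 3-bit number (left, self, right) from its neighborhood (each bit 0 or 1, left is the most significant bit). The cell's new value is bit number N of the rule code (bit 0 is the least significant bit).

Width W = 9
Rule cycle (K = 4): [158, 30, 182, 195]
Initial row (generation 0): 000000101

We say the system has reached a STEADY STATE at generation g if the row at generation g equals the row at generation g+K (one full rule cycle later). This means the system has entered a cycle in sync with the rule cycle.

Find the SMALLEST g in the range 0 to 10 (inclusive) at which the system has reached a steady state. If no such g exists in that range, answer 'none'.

Gen 0: 000000101
Gen 1 (rule 158): 000001101
Gen 2 (rule 30): 000011001
Gen 3 (rule 182): 000100111
Gen 4 (rule 195): 111001011
Gen 5 (rule 158): 110111010
Gen 6 (rule 30): 100100011
Gen 7 (rule 182): 111110100
Gen 8 (rule 195): 011110001
Gen 9 (rule 158): 111101011
Gen 10 (rule 30): 100001010
Gen 11 (rule 182): 110011111
Gen 12 (rule 195): 010101111
Gen 13 (rule 158): 110101110
Gen 14 (rule 30): 100101001

Answer: none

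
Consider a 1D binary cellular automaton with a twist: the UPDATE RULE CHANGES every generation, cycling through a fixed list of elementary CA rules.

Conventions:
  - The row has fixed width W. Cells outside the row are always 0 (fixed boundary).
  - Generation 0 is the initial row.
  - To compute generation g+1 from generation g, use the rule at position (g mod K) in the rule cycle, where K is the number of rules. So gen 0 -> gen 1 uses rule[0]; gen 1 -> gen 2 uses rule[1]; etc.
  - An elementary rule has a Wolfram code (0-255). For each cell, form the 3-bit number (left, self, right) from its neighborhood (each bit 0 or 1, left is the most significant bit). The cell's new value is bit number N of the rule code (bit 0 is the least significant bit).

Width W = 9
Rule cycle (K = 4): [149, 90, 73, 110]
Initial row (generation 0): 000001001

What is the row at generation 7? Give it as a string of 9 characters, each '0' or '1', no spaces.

Gen 0: 000001001
Gen 1 (rule 149): 111101101
Gen 2 (rule 90): 100101100
Gen 3 (rule 73): 000001101
Gen 4 (rule 110): 000011111
Gen 5 (rule 149): 111001110
Gen 6 (rule 90): 101111011
Gen 7 (rule 73): 001001011

Answer: 001001011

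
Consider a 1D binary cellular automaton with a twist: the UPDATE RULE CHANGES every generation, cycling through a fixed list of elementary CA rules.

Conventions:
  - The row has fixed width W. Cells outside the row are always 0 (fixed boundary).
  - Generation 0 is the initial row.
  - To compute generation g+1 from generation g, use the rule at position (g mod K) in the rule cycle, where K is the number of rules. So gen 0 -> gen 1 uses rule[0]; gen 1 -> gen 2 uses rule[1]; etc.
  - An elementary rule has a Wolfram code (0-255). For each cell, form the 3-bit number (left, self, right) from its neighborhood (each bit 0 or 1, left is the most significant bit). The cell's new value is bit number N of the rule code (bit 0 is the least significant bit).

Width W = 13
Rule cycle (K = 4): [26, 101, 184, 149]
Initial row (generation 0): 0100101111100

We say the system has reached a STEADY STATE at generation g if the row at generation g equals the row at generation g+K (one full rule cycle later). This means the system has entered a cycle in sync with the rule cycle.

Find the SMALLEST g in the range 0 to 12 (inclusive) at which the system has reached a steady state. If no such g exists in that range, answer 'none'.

Answer: none

Derivation:
Gen 0: 0100101111100
Gen 1 (rule 26): 1011001000010
Gen 2 (rule 101): 1101001011010
Gen 3 (rule 184): 1010100110101
Gen 4 (rule 149): 1010110000101
Gen 5 (rule 26): 0000101001000
Gen 6 (rule 101): 1110111001011
Gen 7 (rule 184): 1101110100110
Gen 8 (rule 149): 0000100110001
Gen 9 (rule 26): 0001011101010
Gen 10 (rule 101): 1101100111110
Gen 11 (rule 184): 1011010111101
Gen 12 (rule 149): 1000010011001
Gen 13 (rule 26): 0100101110110
Gen 14 (rule 101): 0100110011010
Gen 15 (rule 184): 0010101010101
Gen 16 (rule 149): 1010101010101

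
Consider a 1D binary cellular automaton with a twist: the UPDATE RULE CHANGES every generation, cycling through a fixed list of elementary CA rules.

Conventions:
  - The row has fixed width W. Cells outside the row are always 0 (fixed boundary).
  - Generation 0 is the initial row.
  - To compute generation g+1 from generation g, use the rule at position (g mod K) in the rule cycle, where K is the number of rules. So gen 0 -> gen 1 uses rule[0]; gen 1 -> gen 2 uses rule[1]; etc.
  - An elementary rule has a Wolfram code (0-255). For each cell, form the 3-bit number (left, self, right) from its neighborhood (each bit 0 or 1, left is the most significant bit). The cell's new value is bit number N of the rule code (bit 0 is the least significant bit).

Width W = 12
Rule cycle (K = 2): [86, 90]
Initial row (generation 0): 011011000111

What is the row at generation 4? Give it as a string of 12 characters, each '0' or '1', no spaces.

Gen 0: 011011000111
Gen 1 (rule 86): 101001101001
Gen 2 (rule 90): 000111100110
Gen 3 (rule 86): 001000111011
Gen 4 (rule 90): 010101101011

Answer: 010101101011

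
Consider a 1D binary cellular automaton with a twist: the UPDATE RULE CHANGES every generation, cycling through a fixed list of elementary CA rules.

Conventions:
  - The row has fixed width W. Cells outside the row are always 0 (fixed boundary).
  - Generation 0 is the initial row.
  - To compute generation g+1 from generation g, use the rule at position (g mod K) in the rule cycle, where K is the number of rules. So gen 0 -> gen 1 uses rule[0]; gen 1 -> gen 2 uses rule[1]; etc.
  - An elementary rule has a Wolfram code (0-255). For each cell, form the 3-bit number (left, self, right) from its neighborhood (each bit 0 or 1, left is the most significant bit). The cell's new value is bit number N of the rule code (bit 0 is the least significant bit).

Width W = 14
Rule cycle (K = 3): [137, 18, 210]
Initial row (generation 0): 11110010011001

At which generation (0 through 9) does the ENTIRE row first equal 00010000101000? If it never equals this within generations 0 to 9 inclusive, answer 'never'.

Answer: 2

Derivation:
Gen 0: 11110010011001
Gen 1 (rule 137): 11100000010000
Gen 2 (rule 18): 00010000101000
Gen 3 (rule 210): 00101001000100
Gen 4 (rule 137): 10000000010001
Gen 5 (rule 18): 01000000101010
Gen 6 (rule 210): 10100001000001
Gen 7 (rule 137): 00001100011100
Gen 8 (rule 18): 00010010100010
Gen 9 (rule 210): 00101100010101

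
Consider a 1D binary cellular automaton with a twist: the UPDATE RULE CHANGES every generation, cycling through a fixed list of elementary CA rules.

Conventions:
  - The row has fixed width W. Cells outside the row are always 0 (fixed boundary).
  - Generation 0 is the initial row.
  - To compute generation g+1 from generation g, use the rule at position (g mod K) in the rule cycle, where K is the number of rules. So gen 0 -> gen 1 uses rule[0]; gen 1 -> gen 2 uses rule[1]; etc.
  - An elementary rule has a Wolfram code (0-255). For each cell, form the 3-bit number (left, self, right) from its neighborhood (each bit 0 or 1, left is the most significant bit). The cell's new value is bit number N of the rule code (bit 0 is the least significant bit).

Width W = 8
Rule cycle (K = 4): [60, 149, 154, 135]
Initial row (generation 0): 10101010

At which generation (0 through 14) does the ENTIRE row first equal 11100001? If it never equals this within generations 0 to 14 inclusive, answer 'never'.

Gen 0: 10101010
Gen 1 (rule 60): 11111111
Gen 2 (rule 149): 01111110
Gen 3 (rule 154): 11111101
Gen 4 (rule 135): 01111001
Gen 5 (rule 60): 01000101
Gen 6 (rule 149): 01110101
Gen 7 (rule 154): 11100000
Gen 8 (rule 135): 01001111
Gen 9 (rule 60): 01101000
Gen 10 (rule 149): 00001111
Gen 11 (rule 154): 00011110
Gen 12 (rule 135): 11101100
Gen 13 (rule 60): 10011010
Gen 14 (rule 149): 11000011

Answer: never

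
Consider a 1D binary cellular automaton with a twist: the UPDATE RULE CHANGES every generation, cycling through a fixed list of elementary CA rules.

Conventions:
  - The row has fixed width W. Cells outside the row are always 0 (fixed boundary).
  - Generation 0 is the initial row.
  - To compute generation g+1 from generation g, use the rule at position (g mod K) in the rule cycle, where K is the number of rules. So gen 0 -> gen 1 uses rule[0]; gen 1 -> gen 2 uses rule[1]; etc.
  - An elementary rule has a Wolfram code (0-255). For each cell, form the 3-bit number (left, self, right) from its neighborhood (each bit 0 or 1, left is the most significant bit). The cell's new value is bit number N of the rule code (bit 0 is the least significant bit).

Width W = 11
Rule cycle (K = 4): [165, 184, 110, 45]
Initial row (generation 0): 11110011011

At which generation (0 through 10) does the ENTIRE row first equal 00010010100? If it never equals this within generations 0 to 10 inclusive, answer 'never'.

Gen 0: 11110011011
Gen 1 (rule 165): 01100000100
Gen 2 (rule 184): 01010000010
Gen 3 (rule 110): 11110000110
Gen 4 (rule 45): 10000110100
Gen 5 (rule 165): 10110001101
Gen 6 (rule 184): 01101001010
Gen 7 (rule 110): 11111011110
Gen 8 (rule 45): 10000110000
Gen 9 (rule 165): 10110000111
Gen 10 (rule 184): 01101000110

Answer: never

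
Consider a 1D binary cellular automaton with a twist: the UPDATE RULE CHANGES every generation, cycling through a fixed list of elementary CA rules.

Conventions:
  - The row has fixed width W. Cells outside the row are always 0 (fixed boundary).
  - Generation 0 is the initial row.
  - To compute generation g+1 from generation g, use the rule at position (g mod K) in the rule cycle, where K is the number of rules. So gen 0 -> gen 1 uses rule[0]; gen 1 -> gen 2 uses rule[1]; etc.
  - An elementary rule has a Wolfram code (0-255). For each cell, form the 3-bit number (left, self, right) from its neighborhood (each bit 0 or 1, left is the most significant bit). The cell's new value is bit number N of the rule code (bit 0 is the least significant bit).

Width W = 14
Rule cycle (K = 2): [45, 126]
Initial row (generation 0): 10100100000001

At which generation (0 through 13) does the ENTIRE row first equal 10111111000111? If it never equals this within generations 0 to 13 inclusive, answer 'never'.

Gen 0: 10100100000001
Gen 1 (rule 45): 11100101111101
Gen 2 (rule 126): 10111111000111
Gen 3 (rule 45): 11100000010100
Gen 4 (rule 126): 10110000111110
Gen 5 (rule 45): 11100110100000
Gen 6 (rule 126): 10111111110000
Gen 7 (rule 45): 11100000000111
Gen 8 (rule 126): 10110000001101
Gen 9 (rule 45): 11100111101011
Gen 10 (rule 126): 10111100111111
Gen 11 (rule 45): 11100000100000
Gen 12 (rule 126): 10110001110000
Gen 13 (rule 45): 11100101000111

Answer: 2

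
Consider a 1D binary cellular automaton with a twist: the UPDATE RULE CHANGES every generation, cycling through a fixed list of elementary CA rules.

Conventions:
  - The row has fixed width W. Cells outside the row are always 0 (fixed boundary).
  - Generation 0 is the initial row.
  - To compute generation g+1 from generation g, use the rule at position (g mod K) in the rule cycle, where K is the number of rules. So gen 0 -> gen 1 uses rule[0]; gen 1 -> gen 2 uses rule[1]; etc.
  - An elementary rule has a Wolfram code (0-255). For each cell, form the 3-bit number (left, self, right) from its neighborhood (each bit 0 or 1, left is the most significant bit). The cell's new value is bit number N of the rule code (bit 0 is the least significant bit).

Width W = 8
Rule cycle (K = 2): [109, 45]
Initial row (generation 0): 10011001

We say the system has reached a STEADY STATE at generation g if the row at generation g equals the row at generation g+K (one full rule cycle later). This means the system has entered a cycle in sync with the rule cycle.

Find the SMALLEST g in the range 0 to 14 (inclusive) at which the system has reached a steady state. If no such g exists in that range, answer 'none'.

Answer: none

Derivation:
Gen 0: 10011001
Gen 1 (rule 109): 10011001
Gen 2 (rule 45): 10010001
Gen 3 (rule 109): 10010101
Gen 4 (rule 45): 10011111
Gen 5 (rule 109): 10010001
Gen 6 (rule 45): 10010101
Gen 7 (rule 109): 10011111
Gen 8 (rule 45): 10010000
Gen 9 (rule 109): 10010111
Gen 10 (rule 45): 10011100
Gen 11 (rule 109): 10010101
Gen 12 (rule 45): 10011111
Gen 13 (rule 109): 10010001
Gen 14 (rule 45): 10010101
Gen 15 (rule 109): 10011111
Gen 16 (rule 45): 10010000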